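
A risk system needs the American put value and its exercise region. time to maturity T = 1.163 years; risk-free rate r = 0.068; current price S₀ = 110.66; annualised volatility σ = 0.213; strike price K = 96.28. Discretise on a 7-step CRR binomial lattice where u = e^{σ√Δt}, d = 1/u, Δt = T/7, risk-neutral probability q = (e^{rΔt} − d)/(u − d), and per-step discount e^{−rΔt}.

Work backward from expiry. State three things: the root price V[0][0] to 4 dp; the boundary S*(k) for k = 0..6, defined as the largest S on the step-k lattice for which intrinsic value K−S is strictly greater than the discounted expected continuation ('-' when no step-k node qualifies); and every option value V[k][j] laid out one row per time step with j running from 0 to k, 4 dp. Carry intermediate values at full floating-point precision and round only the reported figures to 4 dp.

price = 2.3238
boundary = - - - - 78.1931 85.2853 78.1931
tree:
2.3238
4.0805 0.8979
6.9645 1.7450 0.2056
11.4747 3.3243 0.4557 0.0000
18.0869 6.1643 1.0100 0.0000 0.0000
24.5892 10.9947 2.2385 0.0000 0.0000 0.0000
30.5509 18.0869 4.9610 0.0000 0.0000 0.0000 0.0000
36.0168 24.5892 10.9947 0.0000 0.0000 0.0000 0.0000 0.0000

params: Δt=0.16614 u=1.09070 d=0.91684 q=0.54366 e^(-rΔt)=0.98877
t_7 payoffs: 36.0168 24.5892 10.9947 0.0000 0.0000 0.0000 0.0000 0.0000
t_6: node(6,0) S=65.7291 payoff=30.5509 vs cont=29.4693 → 30.5509 [stop]  node(6,1) S=78.1931 payoff=18.0869 vs cont=17.0052 → 18.0869 [stop]  node(6,2) S=93.0207 payoff=3.2593 vs cont=4.9610 → 4.9610 [wait]  node(6,3) S=110.6600 payoff=0.0000 vs cont=0.0000 → 0.0000 [wait]  node(6,4) S=131.6442 payoff=0.0000 vs cont=0.0000 → 0.0000 [wait]  node(6,5) S=156.6075 payoff=0.0000 vs cont=0.0000 → 0.0000 [wait]  node(6,6) S=186.3046 payoff=0.0000 vs cont=0.0000 → 0.0000 [wait]  ⇒ S*(6)=78.1931
t_5: node(5,0) S=71.6908 payoff=24.5892 vs cont=23.5076 → 24.5892 [stop]  node(5,1) S=85.2853 payoff=10.9947 vs cont=10.8278 → 10.9947 [stop]  node(5,2) S=101.4577 payoff=0.0000 vs cont=2.2385 → 2.2385 [wait]  node(5,3) S=120.6969 payoff=0.0000 vs cont=0.0000 → 0.0000 [wait]  node(5,4) S=143.5844 payoff=0.0000 vs cont=0.0000 → 0.0000 [wait]  node(5,5) S=170.8119 payoff=0.0000 vs cont=0.0000 → 0.0000 [wait]  ⇒ S*(5)=85.2853
t_4: node(4,0) S=78.1931 payoff=18.0869 vs cont=17.0052 → 18.0869 [stop]  node(4,1) S=93.0207 payoff=3.2593 vs cont=6.1643 → 6.1643 [wait]  node(4,2) S=110.6600 payoff=0.0000 vs cont=1.0100 → 1.0100 [wait]  node(4,3) S=131.6442 payoff=0.0000 vs cont=0.0000 → 0.0000 [wait]  node(4,4) S=156.6075 payoff=0.0000 vs cont=0.0000 → 0.0000 [wait]  ⇒ S*(4)=78.1931
t_3: node(3,0) S=85.2853 payoff=10.9947 vs cont=11.4747 → 11.4747 [wait]  node(3,1) S=101.4577 payoff=0.0000 vs cont=3.3243 → 3.3243 [wait]  node(3,2) S=120.6969 payoff=0.0000 vs cont=0.4557 → 0.4557 [wait]  node(3,3) S=143.5844 payoff=0.0000 vs cont=0.0000 → 0.0000 [wait]  ⇒ S*(3)=-
t_2: node(2,0) S=93.0207 payoff=3.2593 vs cont=6.9645 → 6.9645 [wait]  node(2,1) S=110.6600 payoff=0.0000 vs cont=1.7450 → 1.7450 [wait]  node(2,2) S=131.6442 payoff=0.0000 vs cont=0.2056 → 0.2056 [wait]  ⇒ S*(2)=-
t_1: node(1,0) S=101.4577 payoff=0.0000 vs cont=4.0805 → 4.0805 [wait]  node(1,1) S=120.6969 payoff=0.0000 vs cont=0.8979 → 0.8979 [wait]  ⇒ S*(1)=-
t_0: node(0,0) S=110.6600 payoff=0.0000 vs cont=2.3238 → 2.3238 [wait]  ⇒ S*(0)=-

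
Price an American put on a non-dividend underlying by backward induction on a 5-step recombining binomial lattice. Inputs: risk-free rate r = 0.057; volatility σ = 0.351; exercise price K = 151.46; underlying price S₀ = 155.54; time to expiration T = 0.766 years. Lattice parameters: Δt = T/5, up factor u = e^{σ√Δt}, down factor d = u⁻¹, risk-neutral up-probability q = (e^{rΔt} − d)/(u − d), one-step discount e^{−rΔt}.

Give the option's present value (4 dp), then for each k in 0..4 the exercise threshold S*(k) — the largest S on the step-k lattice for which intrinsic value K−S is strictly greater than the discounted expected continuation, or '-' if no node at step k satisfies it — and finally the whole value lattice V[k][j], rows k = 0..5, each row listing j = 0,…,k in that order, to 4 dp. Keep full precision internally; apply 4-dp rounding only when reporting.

price = 14.9408
boundary = - - - 103.0022 118.1712
tree:
14.9408
23.0458 7.0187
34.2397 12.1470 1.9632
48.4578 20.4839 3.9414 0.0000
61.6796 33.2888 7.9128 0.0000 0.0000
73.2042 48.4578 15.8858 0.0000 0.0000 0.0000

Δt=0.15320  u=1.14727  d=0.87164  q=0.49753  discount=0.99131
step 5 (expiry): payoffs max(K−S,0) = 73.2042 48.4578 15.8858 0.0000 0.0000 0.0000
step 4: (k=4,j=0): S=89.7804, (K−S)⁺=61.6796, hold=60.3628 ⇒ V=61.6796 exercise | (k=4,j=1): S=118.1712, (K−S)⁺=33.2888, hold=31.9719 ⇒ V=33.2888 exercise | (k=4,j=2): S=155.5400, (K−S)⁺=0.0000, hold=7.9128 ⇒ V=7.9128 continue | (k=4,j=3): S=204.7257, (K−S)⁺=0.0000, hold=0.0000 ⇒ V=0.0000 continue | (k=4,j=4): S=269.4652, (K−S)⁺=0.0000, hold=0.0000 ⇒ V=0.0000 continue  boundary S*=118.1712
step 3: (k=3,j=0): S=103.0022, (K−S)⁺=48.4578, hold=47.1409 ⇒ V=48.4578 exercise | (k=3,j=1): S=135.5742, (K−S)⁺=15.8858, hold=20.4839 ⇒ V=20.4839 continue | (k=3,j=2): S=178.4462, (K−S)⁺=0.0000, hold=3.9414 ⇒ V=3.9414 continue | (k=3,j=3): S=234.8754, (K−S)⁺=0.0000, hold=0.0000 ⇒ V=0.0000 continue  boundary S*=103.0022
step 2: (k=2,j=0): S=118.1712, (K−S)⁺=33.2888, hold=34.2397 ⇒ V=34.2397 continue | (k=2,j=1): S=155.5400, (K−S)⁺=0.0000, hold=12.1470 ⇒ V=12.1470 continue | (k=2,j=2): S=204.7257, (K−S)⁺=0.0000, hold=1.9632 ⇒ V=1.9632 continue  boundary S*=-
step 1: (k=1,j=0): S=135.5742, (K−S)⁺=15.8858, hold=23.0458 ⇒ V=23.0458 continue | (k=1,j=1): S=178.4462, (K−S)⁺=0.0000, hold=7.0187 ⇒ V=7.0187 continue  boundary S*=-
step 0: (k=0,j=0): S=155.5400, (K−S)⁺=0.0000, hold=14.9408 ⇒ V=14.9408 continue  boundary S*=-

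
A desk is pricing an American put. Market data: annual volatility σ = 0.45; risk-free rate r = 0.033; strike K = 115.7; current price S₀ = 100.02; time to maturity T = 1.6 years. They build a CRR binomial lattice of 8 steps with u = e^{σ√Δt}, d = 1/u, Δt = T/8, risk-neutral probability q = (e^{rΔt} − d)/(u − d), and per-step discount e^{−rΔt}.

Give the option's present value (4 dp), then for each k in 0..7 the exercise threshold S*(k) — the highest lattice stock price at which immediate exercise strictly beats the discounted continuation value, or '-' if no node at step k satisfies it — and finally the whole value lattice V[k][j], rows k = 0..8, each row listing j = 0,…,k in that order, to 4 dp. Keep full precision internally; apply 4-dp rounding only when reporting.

params: Δt=0.20000 u=1.22293 d=0.81771 q=0.46620 e^(-rΔt)=0.99342
t_8 payoffs: 95.7066 85.7990 70.9816 48.8215 15.6800 0.0000 0.0000 0.0000 0.0000
t_7: node(7,0) S=24.4504 payoff=91.2496 vs cont=90.4885 → 91.2496 [stop]  node(7,1) S=36.5668 payoff=79.1332 vs cont=78.3721 → 79.1332 [stop]  node(7,2) S=54.6873 payoff=61.0127 vs cont=60.2516 → 61.0127 [stop]  node(7,3) S=81.7875 payoff=33.9125 vs cont=33.1514 → 33.9125 [stop]  node(7,4) S=122.3170 payoff=0.0000 vs cont=8.3149 → 8.3149 [wait]  node(7,5) S=182.9309 payoff=0.0000 vs cont=0.0000 → 0.0000 [wait]  node(7,6) S=273.5818 payoff=0.0000 vs cont=0.0000 → 0.0000 [wait]  node(7,7) S=409.1546 payoff=0.0000 vs cont=0.0000 → 0.0000 [wait]  ⇒ S*(7)=81.7875
t_6: node(6,0) S=29.9010 payoff=85.7990 vs cont=85.0378 → 85.7990 [stop]  node(6,1) S=44.7184 payoff=70.9816 vs cont=70.2205 → 70.9816 [stop]  node(6,2) S=66.8785 payoff=48.8215 vs cont=48.0604 → 48.8215 [stop]  node(6,3) S=100.0200 payoff=15.6800 vs cont=21.8344 → 21.8344 [wait]  node(6,4) S=149.5846 payoff=0.0000 vs cont=4.4093 → 4.4093 [wait]  node(6,5) S=223.7109 payoff=0.0000 vs cont=0.0000 → 0.0000 [wait]  node(6,6) S=334.5703 payoff=0.0000 vs cont=0.0000 → 0.0000 [wait]  ⇒ S*(6)=66.8785
t_5: node(5,0) S=36.5668 payoff=79.1332 vs cont=78.3721 → 79.1332 [stop]  node(5,1) S=54.6873 payoff=61.0127 vs cont=60.2516 → 61.0127 [stop]  node(5,2) S=81.7875 payoff=33.9125 vs cont=36.0017 → 36.0017 [wait]  node(5,3) S=122.3170 payoff=0.0000 vs cont=13.6206 → 13.6206 [wait]  node(5,4) S=182.9309 payoff=0.0000 vs cont=2.3382 → 2.3382 [wait]  node(5,5) S=273.5818 payoff=0.0000 vs cont=0.0000 → 0.0000 [wait]  ⇒ S*(5)=54.6873
t_4: node(4,0) S=44.7184 payoff=70.9816 vs cont=70.2205 → 70.9816 [stop]  node(4,1) S=66.8785 payoff=48.8215 vs cont=49.0279 → 49.0279 [wait]  node(4,2) S=100.0200 payoff=15.6800 vs cont=25.3995 → 25.3995 [wait]  node(4,3) S=149.5846 payoff=0.0000 vs cont=8.3058 → 8.3058 [wait]  node(4,4) S=223.7109 payoff=0.0000 vs cont=1.2399 → 1.2399 [wait]  ⇒ S*(4)=44.7184
t_3: node(3,0) S=54.6873 payoff=61.0127 vs cont=60.3472 → 61.0127 [stop]  node(3,1) S=81.7875 payoff=33.9125 vs cont=37.7623 → 37.7623 [wait]  node(3,2) S=122.3170 payoff=0.0000 vs cont=17.3158 → 17.3158 [wait]  node(3,3) S=182.9309 payoff=0.0000 vs cont=4.9787 → 4.9787 [wait]  ⇒ S*(3)=54.6873
t_2: node(2,0) S=66.8785 payoff=48.8215 vs cont=49.8433 → 49.8433 [wait]  node(2,1) S=100.0200 payoff=15.6800 vs cont=28.0444 → 28.0444 [wait]  node(2,2) S=149.5846 payoff=0.0000 vs cont=11.4882 → 11.4882 [wait]  ⇒ S*(2)=-
t_1: node(1,0) S=81.7875 payoff=33.9125 vs cont=39.4197 → 39.4197 [wait]  node(1,1) S=122.3170 payoff=0.0000 vs cont=20.1922 → 20.1922 [wait]  ⇒ S*(1)=-
t_0: node(0,0) S=100.0200 payoff=15.6800 vs cont=30.2555 → 30.2555 [wait]  ⇒ S*(0)=-

price = 30.2555
boundary = - - - 54.6873 44.7184 54.6873 66.8785 81.7875
tree:
30.2555
39.4197 20.1922
49.8433 28.0444 11.4882
61.0127 37.7623 17.3158 4.9787
70.9816 49.0279 25.3995 8.3058 1.2399
79.1332 61.0127 36.0017 13.6206 2.3382 0.0000
85.7990 70.9816 48.8215 21.8344 4.4093 0.0000 0.0000
91.2496 79.1332 61.0127 33.9125 8.3149 0.0000 0.0000 0.0000
95.7066 85.7990 70.9816 48.8215 15.6800 0.0000 0.0000 0.0000 0.0000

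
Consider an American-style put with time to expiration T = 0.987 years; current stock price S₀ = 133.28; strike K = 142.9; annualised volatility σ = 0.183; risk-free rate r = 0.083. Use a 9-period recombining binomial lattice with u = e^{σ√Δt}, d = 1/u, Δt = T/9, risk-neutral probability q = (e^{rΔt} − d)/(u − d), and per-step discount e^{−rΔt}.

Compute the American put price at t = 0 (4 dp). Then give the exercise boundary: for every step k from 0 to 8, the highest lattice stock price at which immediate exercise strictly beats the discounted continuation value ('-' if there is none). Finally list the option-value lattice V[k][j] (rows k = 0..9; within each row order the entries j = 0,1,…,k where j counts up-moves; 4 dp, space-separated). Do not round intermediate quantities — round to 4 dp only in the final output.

price = 11.4069
boundary = - 125.4428 118.0665 125.4428 118.0665 125.4428 118.0665 125.4428 133.2800
tree:
11.4069
17.4572 6.8441
24.8335 11.1107 3.6068
31.7761 17.4572 6.3105 1.5435
38.3105 24.8335 10.6998 2.9683 0.4504
44.4606 31.7761 17.4572 5.5704 0.9743 0.0466
50.2491 38.3105 24.8335 10.1083 2.0994 0.1070 0.0000
55.6972 44.4606 31.7761 17.4572 4.5049 0.2456 0.0000 0.0000
60.8249 50.2491 38.3105 24.8335 9.6200 0.5635 0.0000 0.0000 0.0000
65.6511 55.6972 44.4606 31.7761 17.4572 1.2932 0.0000 0.0000 0.0000 0.0000

params: Δt=0.10967 u=1.06248 d=0.94120 q=0.56025 e^(-rΔt)=0.99094
t_9 payoffs: 65.6511 55.6972 44.4606 31.7761 17.4572 1.2932 0.0000 0.0000 0.0000 0.0000
t_8: node(8,0) S=82.0751 payoff=60.8249 vs cont=59.5301 → 60.8249 [stop]  node(8,1) S=92.6509 payoff=50.2491 vs cont=48.9543 → 50.2491 [stop]  node(8,2) S=104.5895 payoff=38.3105 vs cont=37.0157 → 38.3105 [stop]  node(8,3) S=118.0665 payoff=24.8335 vs cont=23.5387 → 24.8335 [stop]  node(8,4) S=133.2800 payoff=9.6200 vs cont=8.3252 → 9.6200 [stop]  node(8,5) S=150.4539 payoff=0.0000 vs cont=0.5635 → 0.5635 [wait]  node(8,6) S=169.8407 payoff=0.0000 vs cont=0.0000 → 0.0000 [wait]  node(8,7) S=191.7256 payoff=0.0000 vs cont=0.0000 → 0.0000 [wait]  node(8,8) S=216.4306 payoff=0.0000 vs cont=0.0000 → 0.0000 [wait]  ⇒ S*(8)=133.2800
t_7: node(7,0) S=87.2028 payoff=55.6972 vs cont=54.4024 → 55.6972 [stop]  node(7,1) S=98.4394 payoff=44.4606 vs cont=43.1658 → 44.4606 [stop]  node(7,2) S=111.1239 payoff=31.7761 vs cont=30.4813 → 31.7761 [stop]  node(7,3) S=125.4428 payoff=17.4572 vs cont=16.1624 → 17.4572 [stop]  node(7,4) S=141.6068 payoff=1.2932 vs cont=4.5049 → 4.5049 [wait]  node(7,5) S=159.8537 payoff=0.0000 vs cont=0.2456 → 0.2456 [wait]  node(7,6) S=180.4517 payoff=0.0000 vs cont=0.0000 → 0.0000 [wait]  node(7,7) S=203.7039 payoff=0.0000 vs cont=0.0000 → 0.0000 [wait]  ⇒ S*(7)=125.4428
t_6: node(6,0) S=92.6509 payoff=50.2491 vs cont=48.9543 → 50.2491 [stop]  node(6,1) S=104.5895 payoff=38.3105 vs cont=37.0157 → 38.3105 [stop]  node(6,2) S=118.0665 payoff=24.8335 vs cont=23.5387 → 24.8335 [stop]  node(6,3) S=133.2800 payoff=9.6200 vs cont=10.1083 → 10.1083 [wait]  node(6,4) S=150.4539 payoff=0.0000 vs cont=2.0994 → 2.0994 [wait]  node(6,5) S=169.8407 payoff=0.0000 vs cont=0.1070 → 0.1070 [wait]  node(6,6) S=191.7256 payoff=0.0000 vs cont=0.0000 → 0.0000 [wait]  ⇒ S*(6)=118.0665
t_5: node(5,0) S=98.4394 payoff=44.4606 vs cont=43.1658 → 44.4606 [stop]  node(5,1) S=111.1239 payoff=31.7761 vs cont=30.4813 → 31.7761 [stop]  node(5,2) S=125.4428 payoff=17.4572 vs cont=16.4334 → 17.4572 [stop]  node(5,3) S=141.6068 payoff=1.2932 vs cont=5.5704 → 5.5704 [wait]  node(5,4) S=159.8537 payoff=0.0000 vs cont=0.9743 → 0.9743 [wait]  node(5,5) S=180.4517 payoff=0.0000 vs cont=0.0466 → 0.0466 [wait]  ⇒ S*(5)=125.4428
t_4: node(4,0) S=104.5895 payoff=38.3105 vs cont=37.0157 → 38.3105 [stop]  node(4,1) S=118.0665 payoff=24.8335 vs cont=23.5387 → 24.8335 [stop]  node(4,2) S=133.2800 payoff=9.6200 vs cont=10.6998 → 10.6998 [wait]  node(4,3) S=150.4539 payoff=0.0000 vs cont=2.9683 → 2.9683 [wait]  node(4,4) S=169.8407 payoff=0.0000 vs cont=0.4504 → 0.4504 [wait]  ⇒ S*(4)=118.0665
t_3: node(3,0) S=111.1239 payoff=31.7761 vs cont=30.4813 → 31.7761 [stop]  node(3,1) S=125.4428 payoff=17.4572 vs cont=16.7618 → 17.4572 [stop]  node(3,2) S=141.6068 payoff=1.2932 vs cont=6.3105 → 6.3105 [wait]  node(3,3) S=159.8537 payoff=0.0000 vs cont=1.5435 → 1.5435 [wait]  ⇒ S*(3)=125.4428
t_2: node(2,0) S=118.0665 payoff=24.8335 vs cont=23.5387 → 24.8335 [stop]  node(2,1) S=133.2800 payoff=9.6200 vs cont=11.1107 → 11.1107 [wait]  node(2,2) S=150.4539 payoff=0.0000 vs cont=3.6068 → 3.6068 [wait]  ⇒ S*(2)=118.0665
t_1: node(1,0) S=125.4428 payoff=17.4572 vs cont=16.9899 → 17.4572 [stop]  node(1,1) S=141.6068 payoff=1.2932 vs cont=6.8441 → 6.8441 [wait]  ⇒ S*(1)=125.4428
t_0: node(0,0) S=133.2800 payoff=9.6200 vs cont=11.4069 → 11.4069 [wait]  ⇒ S*(0)=-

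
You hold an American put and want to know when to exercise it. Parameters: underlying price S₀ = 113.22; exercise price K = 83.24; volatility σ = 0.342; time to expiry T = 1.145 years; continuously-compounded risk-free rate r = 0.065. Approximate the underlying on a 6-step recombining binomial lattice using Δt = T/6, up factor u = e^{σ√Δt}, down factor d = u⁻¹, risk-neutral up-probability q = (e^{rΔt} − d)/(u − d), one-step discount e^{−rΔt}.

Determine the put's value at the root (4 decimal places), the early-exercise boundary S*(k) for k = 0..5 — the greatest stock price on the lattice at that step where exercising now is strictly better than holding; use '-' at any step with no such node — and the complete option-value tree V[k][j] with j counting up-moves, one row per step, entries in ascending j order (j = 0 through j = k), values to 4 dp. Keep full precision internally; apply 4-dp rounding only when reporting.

params: Δt=0.19083 u=1.16114 d=0.86122 q=0.50434 e^(-rΔt)=0.98767
t_6 payoffs: 37.0424 20.9545 0.0000 0.0000 0.0000 0.0000 0.0000
t_5: node(5,0) S=53.6418 payoff=29.5982 vs cont=28.5721 → 29.5982 [stop]  node(5,1) S=72.3221 payoff=10.9179 vs cont=10.2583 → 10.9179 [stop]  node(5,2) S=97.5078 payoff=0.0000 vs cont=0.0000 → 0.0000 [wait]  node(5,3) S=131.4641 payoff=0.0000 vs cont=0.0000 → 0.0000 [wait]  node(5,4) S=177.2455 payoff=0.0000 vs cont=0.0000 → 0.0000 [wait]  node(5,5) S=238.9698 payoff=0.0000 vs cont=0.0000 → 0.0000 [wait]  ⇒ S*(5)=72.3221
t_4: node(4,0) S=62.2855 payoff=20.9545 vs cont=19.9283 → 20.9545 [stop]  node(4,1) S=83.9760 payoff=0.0000 vs cont=5.3449 → 5.3449 [wait]  node(4,2) S=113.2200 payoff=0.0000 vs cont=0.0000 → 0.0000 [wait]  node(4,3) S=152.6480 payoff=0.0000 vs cont=0.0000 → 0.0000 [wait]  node(4,4) S=205.8065 payoff=0.0000 vs cont=0.0000 → 0.0000 [wait]  ⇒ S*(4)=62.2855
t_3: node(3,0) S=72.3221 payoff=10.9179 vs cont=12.9207 → 12.9207 [wait]  node(3,1) S=97.5078 payoff=0.0000 vs cont=2.6166 → 2.6166 [wait]  node(3,2) S=131.4641 payoff=0.0000 vs cont=0.0000 → 0.0000 [wait]  node(3,3) S=177.2455 payoff=0.0000 vs cont=0.0000 → 0.0000 [wait]  ⇒ S*(3)=-
t_2: node(2,0) S=83.9760 payoff=0.0000 vs cont=7.6288 → 7.6288 [wait]  node(2,1) S=113.2200 payoff=0.0000 vs cont=1.2810 → 1.2810 [wait]  node(2,2) S=152.6480 payoff=0.0000 vs cont=0.0000 → 0.0000 [wait]  ⇒ S*(2)=-
t_1: node(1,0) S=97.5078 payoff=0.0000 vs cont=4.3728 → 4.3728 [wait]  node(1,1) S=131.4641 payoff=0.0000 vs cont=0.6271 → 0.6271 [wait]  ⇒ S*(1)=-
t_0: node(0,0) S=113.2200 payoff=0.0000 vs cont=2.4531 → 2.4531 [wait]  ⇒ S*(0)=-

price = 2.4531
boundary = - - - - 62.2855 72.3221
tree:
2.4531
4.3728 0.6271
7.6288 1.2810 0.0000
12.9207 2.6166 0.0000 0.0000
20.9545 5.3449 0.0000 0.0000 0.0000
29.5982 10.9179 0.0000 0.0000 0.0000 0.0000
37.0424 20.9545 0.0000 0.0000 0.0000 0.0000 0.0000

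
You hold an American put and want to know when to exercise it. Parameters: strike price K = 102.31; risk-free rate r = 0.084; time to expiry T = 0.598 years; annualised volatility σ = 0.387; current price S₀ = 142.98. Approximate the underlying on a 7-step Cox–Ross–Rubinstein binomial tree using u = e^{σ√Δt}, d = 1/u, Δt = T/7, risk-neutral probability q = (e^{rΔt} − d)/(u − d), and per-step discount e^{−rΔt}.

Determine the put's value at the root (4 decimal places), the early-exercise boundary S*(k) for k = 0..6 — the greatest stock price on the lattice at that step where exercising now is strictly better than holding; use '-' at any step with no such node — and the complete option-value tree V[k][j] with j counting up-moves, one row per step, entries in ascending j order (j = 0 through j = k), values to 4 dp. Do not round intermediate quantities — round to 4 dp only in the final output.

Δt=0.08543  u=1.11976  d=0.89305  q=0.50352  discount=0.99285
step 7 (expiry): payoffs max(K−S,0) = 37.5354 21.0918 0.4738 0.0000 0.0000 0.0000 0.0000 0.0000
step 6: (k=6,j=0): S=72.5319, (K−S)⁺=29.7781, hold=29.0465 ⇒ V=29.7781 exercise | (k=6,j=1): S=90.9448, (K−S)⁺=11.3652, hold=10.6337 ⇒ V=11.3652 exercise | (k=6,j=2): S=114.0320, (K−S)⁺=0.0000, hold=0.2335 ⇒ V=0.2335 continue | (k=6,j=3): S=142.9800, (K−S)⁺=0.0000, hold=0.0000 ⇒ V=0.0000 continue | (k=6,j=4): S=179.2768, (K−S)⁺=0.0000, hold=0.0000 ⇒ V=0.0000 continue | (k=6,j=5): S=224.7878, (K−S)⁺=0.0000, hold=0.0000 ⇒ V=0.0000 continue | (k=6,j=6): S=281.8522, (K−S)⁺=0.0000, hold=0.0000 ⇒ V=0.0000 continue  boundary S*=90.9448
step 5: (k=5,j=0): S=81.2182, (K−S)⁺=21.0918, hold=20.3602 ⇒ V=21.0918 exercise | (k=5,j=1): S=101.8362, (K−S)⁺=0.4738, hold=5.7190 ⇒ V=5.7190 continue | (k=5,j=2): S=127.6883, (K−S)⁺=0.0000, hold=0.1151 ⇒ V=0.1151 continue | (k=5,j=3): S=160.1031, (K−S)⁺=0.0000, hold=0.0000 ⇒ V=0.0000 continue | (k=5,j=4): S=200.7467, (K−S)⁺=0.0000, hold=0.0000 ⇒ V=0.0000 continue | (k=5,j=5): S=251.7080, (K−S)⁺=0.0000, hold=0.0000 ⇒ V=0.0000 continue  boundary S*=81.2182
step 4: (k=4,j=0): S=90.9448, (K−S)⁺=11.3652, hold=13.2558 ⇒ V=13.2558 continue | (k=4,j=1): S=114.0320, (K−S)⁺=0.0000, hold=2.8766 ⇒ V=2.8766 continue | (k=4,j=2): S=142.9800, (K−S)⁺=0.0000, hold=0.0567 ⇒ V=0.0567 continue | (k=4,j=3): S=179.2768, (K−S)⁺=0.0000, hold=0.0000 ⇒ V=0.0000 continue | (k=4,j=4): S=224.7878, (K−S)⁺=0.0000, hold=0.0000 ⇒ V=0.0000 continue  boundary S*=-
step 3: (k=3,j=0): S=101.8362, (K−S)⁺=0.4738, hold=7.9723 ⇒ V=7.9723 continue | (k=3,j=1): S=127.6883, (K−S)⁺=0.0000, hold=1.4464 ⇒ V=1.4464 continue | (k=3,j=2): S=160.1031, (K−S)⁺=0.0000, hold=0.0280 ⇒ V=0.0280 continue | (k=3,j=3): S=200.7467, (K−S)⁺=0.0000, hold=0.0000 ⇒ V=0.0000 continue  boundary S*=-
step 2: (k=2,j=0): S=114.0320, (K−S)⁺=0.0000, hold=4.6529 ⇒ V=4.6529 continue | (k=2,j=1): S=142.9800, (K−S)⁺=0.0000, hold=0.7269 ⇒ V=0.7269 continue | (k=2,j=2): S=179.2768, (K−S)⁺=0.0000, hold=0.0138 ⇒ V=0.0138 continue  boundary S*=-
step 1: (k=1,j=0): S=127.6883, (K−S)⁺=0.0000, hold=2.6569 ⇒ V=2.6569 continue | (k=1,j=1): S=160.1031, (K−S)⁺=0.0000, hold=0.3652 ⇒ V=0.3652 continue  boundary S*=-
step 0: (k=0,j=0): S=142.9800, (K−S)⁺=0.0000, hold=1.4923 ⇒ V=1.4923 continue  boundary S*=-

price = 1.4923
boundary = - - - - - 81.2182 90.9448
tree:
1.4923
2.6569 0.3652
4.6529 0.7269 0.0138
7.9723 1.4464 0.0280 0.0000
13.2558 2.8766 0.0567 0.0000 0.0000
21.0918 5.7190 0.1151 0.0000 0.0000 0.0000
29.7781 11.3652 0.2335 0.0000 0.0000 0.0000 0.0000
37.5354 21.0918 0.4738 0.0000 0.0000 0.0000 0.0000 0.0000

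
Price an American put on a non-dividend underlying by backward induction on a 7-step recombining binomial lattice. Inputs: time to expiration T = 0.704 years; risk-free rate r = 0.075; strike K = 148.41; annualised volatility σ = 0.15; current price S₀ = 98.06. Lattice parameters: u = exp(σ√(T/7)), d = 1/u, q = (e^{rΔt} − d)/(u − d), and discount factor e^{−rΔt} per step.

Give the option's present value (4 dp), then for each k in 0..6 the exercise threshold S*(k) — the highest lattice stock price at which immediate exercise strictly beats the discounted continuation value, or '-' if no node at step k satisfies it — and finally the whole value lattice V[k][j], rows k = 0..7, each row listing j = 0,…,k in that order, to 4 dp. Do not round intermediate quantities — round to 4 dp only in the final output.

Δt=0.10057  u=1.04872  d=0.95354  q=0.56766  discount=0.99249
step 7 (expiry): payoffs max(K−S,0) = 78.1226 71.1071 63.3913 54.9055 45.5726 35.3082 24.0193 11.6037
step 6: (k=6,j=0): S=73.7118, (K−S)⁺=74.6982, hold=73.5830 ⇒ V=74.6982 exercise | (k=6,j=1): S=81.0691, (K−S)⁺=67.3409, hold=66.2257 ⇒ V=67.3409 exercise | (k=6,j=2): S=89.1607, (K−S)⁺=59.2493, hold=58.1341 ⇒ V=59.2493 exercise | (k=6,j=3): S=98.0600, (K−S)⁺=50.3500, hold=49.2348 ⇒ V=50.3500 exercise | (k=6,j=4): S=107.8475, (K−S)⁺=40.5625, hold=39.4472 ⇒ V=40.5625 exercise | (k=6,j=5): S=118.6120, (K−S)⁺=29.7980, hold=28.6828 ⇒ V=29.7980 exercise | (k=6,j=6): S=130.4508, (K−S)⁺=17.9592, hold=16.8439 ⇒ V=17.9592 exercise  boundary S*=130.4508
step 5: (k=5,j=0): S=77.3029, (K−S)⁺=71.1071, hold=69.9918 ⇒ V=71.1071 exercise | (k=5,j=1): S=85.0187, (K−S)⁺=63.3913, hold=62.2761 ⇒ V=63.3913 exercise | (k=5,j=2): S=93.5045, (K−S)⁺=54.9055, hold=53.7902 ⇒ V=54.9055 exercise | (k=5,j=3): S=102.8374, (K−S)⁺=45.5726, hold=44.4574 ⇒ V=45.5726 exercise | (k=5,j=4): S=113.1018, (K−S)⁺=35.3082, hold=34.1930 ⇒ V=35.3082 exercise | (k=5,j=5): S=124.3907, (K−S)⁺=24.0193, hold=22.9041 ⇒ V=24.0193 exercise  boundary S*=124.3907
step 4: (k=4,j=0): S=81.0691, (K−S)⁺=67.3409, hold=66.2257 ⇒ V=67.3409 exercise | (k=4,j=1): S=89.1607, (K−S)⁺=59.2493, hold=58.1341 ⇒ V=59.2493 exercise | (k=4,j=2): S=98.0600, (K−S)⁺=50.3500, hold=49.2348 ⇒ V=50.3500 exercise | (k=4,j=3): S=107.8475, (K−S)⁺=40.5625, hold=39.4472 ⇒ V=40.5625 exercise | (k=4,j=4): S=118.6120, (K−S)⁺=29.7980, hold=28.6828 ⇒ V=29.7980 exercise  boundary S*=118.6120
step 3: (k=3,j=0): S=85.0187, (K−S)⁺=63.3913, hold=62.2761 ⇒ V=63.3913 exercise | (k=3,j=1): S=93.5045, (K−S)⁺=54.9055, hold=53.7902 ⇒ V=54.9055 exercise | (k=3,j=2): S=102.8374, (K−S)⁺=45.5726, hold=44.4574 ⇒ V=45.5726 exercise | (k=3,j=3): S=113.1018, (K−S)⁺=35.3082, hold=34.1930 ⇒ V=35.3082 exercise  boundary S*=113.1018
step 2: (k=2,j=0): S=89.1607, (K−S)⁺=59.2493, hold=58.1341 ⇒ V=59.2493 exercise | (k=2,j=1): S=98.0600, (K−S)⁺=50.3500, hold=49.2348 ⇒ V=50.3500 exercise | (k=2,j=2): S=107.8475, (K−S)⁺=40.5625, hold=39.4472 ⇒ V=40.5625 exercise  boundary S*=107.8475
step 1: (k=1,j=0): S=93.5045, (K−S)⁺=54.9055, hold=53.7902 ⇒ V=54.9055 exercise | (k=1,j=1): S=102.8374, (K−S)⁺=45.5726, hold=44.4574 ⇒ V=45.5726 exercise  boundary S*=102.8374
step 0: (k=0,j=0): S=98.0600, (K−S)⁺=50.3500, hold=49.2348 ⇒ V=50.3500 exercise  boundary S*=98.0600

price = 50.3500
boundary = 98.0600 102.8374 107.8475 113.1018 118.6120 124.3907 130.4508
tree:
50.3500
54.9055 45.5726
59.2493 50.3500 40.5625
63.3913 54.9055 45.5726 35.3082
67.3409 59.2493 50.3500 40.5625 29.7980
71.1071 63.3913 54.9055 45.5726 35.3082 24.0193
74.6982 67.3409 59.2493 50.3500 40.5625 29.7980 17.9592
78.1226 71.1071 63.3913 54.9055 45.5726 35.3082 24.0193 11.6037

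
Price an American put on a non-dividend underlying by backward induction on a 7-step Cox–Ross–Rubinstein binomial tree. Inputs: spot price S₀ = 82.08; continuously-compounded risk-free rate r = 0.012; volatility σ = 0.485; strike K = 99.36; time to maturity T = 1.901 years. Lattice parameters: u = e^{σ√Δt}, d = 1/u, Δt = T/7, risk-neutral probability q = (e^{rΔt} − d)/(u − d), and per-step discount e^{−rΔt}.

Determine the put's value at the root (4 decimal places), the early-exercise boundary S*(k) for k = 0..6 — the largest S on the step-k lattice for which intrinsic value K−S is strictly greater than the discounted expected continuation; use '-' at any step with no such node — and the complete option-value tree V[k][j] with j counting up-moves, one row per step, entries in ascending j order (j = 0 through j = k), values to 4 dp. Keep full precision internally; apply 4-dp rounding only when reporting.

price = 31.8695
boundary = - - - 38.4538 29.8657 38.4538 49.5114
tree:
31.8695
40.9637 20.6943
50.8997 28.7995 10.6778
60.9062 38.7201 16.5649 3.3703
69.4943 49.8655 25.0221 6.0765 0.0000
76.1643 60.9062 36.3808 10.9554 0.0000 0.0000
81.3447 69.4943 49.8486 19.7519 0.0000 0.0000 0.0000
85.3682 76.1643 60.9062 35.6113 0.0000 0.0000 0.0000 0.0000

params: Δt=0.27157 u=1.28756 d=0.77667 q=0.44354 e^(-rΔt)=0.99675
t_7 payoffs: 85.3682 76.1643 60.9062 35.6113 0.0000 0.0000 0.0000 0.0000
t_6: node(6,0) S=18.0153 payoff=81.3447 vs cont=81.0214 → 81.3447 [stop]  node(6,1) S=29.8657 payoff=69.4943 vs cont=69.1710 → 69.4943 [stop]  node(6,2) S=49.5114 payoff=49.8486 vs cont=49.5253 → 49.8486 [stop]  node(6,3) S=82.0800 payoff=17.2800 vs cont=19.7519 → 19.7519 [wait]  node(6,4) S=136.0722 payoff=0.0000 vs cont=0.0000 → 0.0000 [wait]  node(6,5) S=225.5805 payoff=0.0000 vs cont=0.0000 → 0.0000 [wait]  node(6,6) S=373.9674 payoff=0.0000 vs cont=0.0000 → 0.0000 [wait]  ⇒ S*(6)=49.5114
t_5: node(5,0) S=23.1957 payoff=76.1643 vs cont=75.8411 → 76.1643 [stop]  node(5,1) S=38.4538 payoff=60.9062 vs cont=60.5829 → 60.9062 [stop]  node(5,2) S=63.7487 payoff=35.6113 vs cont=36.3808 → 36.3808 [wait]  node(5,3) S=105.6826 payoff=0.0000 vs cont=10.9554 → 10.9554 [wait]  node(5,4) S=175.2006 payoff=0.0000 vs cont=0.0000 → 0.0000 [wait]  node(5,5) S=290.4475 payoff=0.0000 vs cont=0.0000 → 0.0000 [wait]  ⇒ S*(5)=38.4538
t_4: node(4,0) S=29.8657 payoff=69.4943 vs cont=69.1710 → 69.4943 [stop]  node(4,1) S=49.5114 payoff=49.8486 vs cont=49.8655 → 49.8655 [wait]  node(4,2) S=82.0800 payoff=17.2800 vs cont=25.0221 → 25.0221 [wait]  node(4,3) S=136.0722 payoff=0.0000 vs cont=6.0765 → 6.0765 [wait]  node(4,4) S=225.5805 payoff=0.0000 vs cont=0.0000 → 0.0000 [wait]  ⇒ S*(4)=29.8657
t_3: node(3,0) S=38.4538 payoff=60.9062 vs cont=60.5904 → 60.9062 [stop]  node(3,1) S=63.7487 payoff=35.6113 vs cont=38.7201 → 38.7201 [wait]  node(3,2) S=105.6826 payoff=0.0000 vs cont=16.5649 → 16.5649 [wait]  node(3,3) S=175.2006 payoff=0.0000 vs cont=3.3703 → 3.3703 [wait]  ⇒ S*(3)=38.4538
t_2: node(2,0) S=49.5114 payoff=49.8486 vs cont=50.8997 → 50.8997 [wait]  node(2,1) S=82.0800 payoff=17.2800 vs cont=28.7995 → 28.7995 [wait]  node(2,2) S=136.0722 payoff=0.0000 vs cont=10.6778 → 10.6778 [wait]  ⇒ S*(2)=-
t_1: node(1,0) S=63.7487 payoff=35.6113 vs cont=40.9637 → 40.9637 [wait]  node(1,1) S=105.6826 payoff=0.0000 vs cont=20.6943 → 20.6943 [wait]  ⇒ S*(1)=-
t_0: node(0,0) S=82.0800 payoff=17.2800 vs cont=31.8695 → 31.8695 [wait]  ⇒ S*(0)=-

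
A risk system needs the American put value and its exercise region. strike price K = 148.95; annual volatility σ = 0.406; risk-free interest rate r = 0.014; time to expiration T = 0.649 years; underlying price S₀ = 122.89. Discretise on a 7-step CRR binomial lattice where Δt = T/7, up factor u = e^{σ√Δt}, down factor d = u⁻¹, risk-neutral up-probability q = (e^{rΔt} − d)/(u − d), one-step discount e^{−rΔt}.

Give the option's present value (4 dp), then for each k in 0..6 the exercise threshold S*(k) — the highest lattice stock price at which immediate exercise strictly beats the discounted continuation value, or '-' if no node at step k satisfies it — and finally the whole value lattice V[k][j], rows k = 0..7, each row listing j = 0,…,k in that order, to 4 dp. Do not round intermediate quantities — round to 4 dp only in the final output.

Δt=0.09271  u=1.13159  d=0.88371  q=0.47437  discount=0.99870
step 7 (expiry): payoffs max(K−S,0) = 97.2257 82.7173 64.1394 40.3505 9.8890 0.0000 0.0000 0.0000
step 6: (k=6,j=0): S=58.5307, (K−S)⁺=90.4193, hold=90.2261 ⇒ V=90.4193 exercise | (k=6,j=1): S=74.9482, (K−S)⁺=74.0018, hold=73.8086 ⇒ V=74.0018 exercise | (k=6,j=2): S=95.9708, (K−S)⁺=52.9792, hold=52.7860 ⇒ V=52.9792 exercise | (k=6,j=3): S=122.8900, (K−S)⁺=26.0600, hold=25.8668 ⇒ V=26.0600 exercise | (k=6,j=4): S=157.3599, (K−S)⁺=0.0000, hold=5.1912 ⇒ V=5.1912 continue | (k=6,j=5): S=201.4985, (K−S)⁺=0.0000, hold=0.0000 ⇒ V=0.0000 continue | (k=6,j=6): S=258.0176, (K−S)⁺=0.0000, hold=0.0000 ⇒ V=0.0000 continue  boundary S*=122.8900
step 5: (k=5,j=0): S=66.2327, (K−S)⁺=82.7173, hold=82.5241 ⇒ V=82.7173 exercise | (k=5,j=1): S=84.8106, (K−S)⁺=64.1394, hold=63.9462 ⇒ V=64.1394 exercise | (k=5,j=2): S=108.5995, (K−S)⁺=40.3505, hold=40.1573 ⇒ V=40.3505 exercise | (k=5,j=3): S=139.0610, (K−S)⁺=9.8890, hold=16.1394 ⇒ V=16.1394 continue | (k=5,j=4): S=178.0668, (K−S)⁺=0.0000, hold=2.7251 ⇒ V=2.7251 continue | (k=5,j=5): S=228.0135, (K−S)⁺=0.0000, hold=0.0000 ⇒ V=0.0000 continue  boundary S*=108.5995
step 4: (k=4,j=0): S=74.9482, (K−S)⁺=74.0018, hold=73.8086 ⇒ V=74.0018 exercise | (k=4,j=1): S=95.9708, (K−S)⁺=52.9792, hold=52.7860 ⇒ V=52.9792 exercise | (k=4,j=2): S=122.8900, (K−S)⁺=26.0600, hold=28.8280 ⇒ V=28.8280 continue | (k=4,j=3): S=157.3599, (K−S)⁺=0.0000, hold=9.7633 ⇒ V=9.7633 continue | (k=4,j=4): S=201.4985, (K−S)⁺=0.0000, hold=1.4305 ⇒ V=1.4305 continue  boundary S*=95.9708
step 3: (k=3,j=0): S=84.8106, (K−S)⁺=64.1394, hold=63.9462 ⇒ V=64.1394 exercise | (k=3,j=1): S=108.5995, (K−S)⁺=40.3505, hold=41.4687 ⇒ V=41.4687 continue | (k=3,j=2): S=139.0610, (K−S)⁺=9.8890, hold=19.7586 ⇒ V=19.7586 continue | (k=3,j=3): S=178.0668, (K−S)⁺=0.0000, hold=5.8029 ⇒ V=5.8029 continue  boundary S*=84.8106
step 2: (k=2,j=0): S=95.9708, (K−S)⁺=52.9792, hold=53.3158 ⇒ V=53.3158 continue | (k=2,j=1): S=122.8900, (K−S)⁺=26.0600, hold=31.1295 ⇒ V=31.1295 continue | (k=2,j=2): S=157.3599, (K−S)⁺=0.0000, hold=13.1213 ⇒ V=13.1213 continue  boundary S*=-
step 1: (k=1,j=0): S=108.5995, (K−S)⁺=40.3505, hold=42.7357 ⇒ V=42.7357 continue | (k=1,j=1): S=139.0610, (K−S)⁺=9.8890, hold=22.5576 ⇒ V=22.5576 continue  boundary S*=-
step 0: (k=0,j=0): S=122.8900, (K−S)⁺=26.0600, hold=33.1207 ⇒ V=33.1207 continue  boundary S*=-

price = 33.1207
boundary = - - - 84.8106 95.9708 108.5995 122.8900
tree:
33.1207
42.7357 22.5576
53.3158 31.1295 13.1213
64.1394 41.4687 19.7586 5.8029
74.0018 52.9792 28.8280 9.7633 1.4305
82.7173 64.1394 40.3505 16.1394 2.7251 0.0000
90.4193 74.0018 52.9792 26.0600 5.1912 0.0000 0.0000
97.2257 82.7173 64.1394 40.3505 9.8890 0.0000 0.0000 0.0000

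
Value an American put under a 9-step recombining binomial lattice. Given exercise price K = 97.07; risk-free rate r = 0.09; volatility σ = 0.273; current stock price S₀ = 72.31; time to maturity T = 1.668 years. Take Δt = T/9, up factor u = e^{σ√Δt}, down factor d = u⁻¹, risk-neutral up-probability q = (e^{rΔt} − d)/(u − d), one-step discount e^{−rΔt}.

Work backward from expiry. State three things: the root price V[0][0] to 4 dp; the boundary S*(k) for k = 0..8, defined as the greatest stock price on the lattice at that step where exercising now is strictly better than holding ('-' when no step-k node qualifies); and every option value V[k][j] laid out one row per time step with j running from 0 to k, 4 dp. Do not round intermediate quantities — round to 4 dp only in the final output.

price = 24.7600
boundary = 72.3100 64.2920 72.3100 64.2920 72.3100 64.2920 72.3100 81.3280 72.3100
tree:
24.7600
32.7780 16.6743
39.9070 24.7600 10.3604
46.2454 32.7780 16.2971 5.6662
51.8811 39.9070 24.7600 9.6528 2.4740
56.8918 46.2454 32.7780 15.8383 4.7264 0.6477
61.3469 51.8811 39.9070 24.7600 8.7921 1.4381 0.0000
65.3080 56.8918 46.2454 32.7780 15.7420 3.1931 0.0000 0.0000
68.8299 61.3469 51.8811 39.9070 24.7600 7.0899 0.0000 0.0000 0.0000
71.9613 65.3080 56.8918 46.2454 32.7780 15.7420 0.0000 0.0000 0.0000 0.0000

params: Δt=0.18533 u=1.12471 d=0.88912 q=0.54204 e^(-rΔt)=0.98346
t_9 payoffs: 71.9613 65.3080 56.8918 46.2454 32.7780 15.7420 0.0000 0.0000 0.0000 0.0000
t_8: node(8,0) S=28.2401 payoff=68.8299 vs cont=67.2242 → 68.8299 [stop]  node(8,1) S=35.7231 payoff=61.3469 vs cont=59.7412 → 61.3469 [stop]  node(8,2) S=45.1889 payoff=51.8811 vs cont=50.2754 → 51.8811 [stop]  node(8,3) S=57.1630 payoff=39.9070 vs cont=38.3013 → 39.9070 [stop]  node(8,4) S=72.3100 payoff=24.7600 vs cont=23.1543 → 24.7600 [stop]  node(8,5) S=91.4706 payoff=5.5994 vs cont=7.0899 → 7.0899 [wait]  node(8,6) S=115.7083 payoff=0.0000 vs cont=0.0000 → 0.0000 [wait]  node(8,7) S=146.3685 payoff=0.0000 vs cont=0.0000 → 0.0000 [wait]  node(8,8) S=185.1530 payoff=0.0000 vs cont=0.0000 → 0.0000 [wait]  ⇒ S*(8)=72.3100
t_7: node(7,0) S=31.7620 payoff=65.3080 vs cont=63.7023 → 65.3080 [stop]  node(7,1) S=40.1782 payoff=56.8918 vs cont=55.2861 → 56.8918 [stop]  node(7,2) S=50.8246 payoff=46.2454 vs cont=44.6397 → 46.2454 [stop]  node(7,3) S=64.2920 payoff=32.7780 vs cont=31.1723 → 32.7780 [stop]  node(7,4) S=81.3280 payoff=15.7420 vs cont=14.9309 → 15.7420 [stop]  node(7,5) S=102.8781 payoff=0.0000 vs cont=3.1931 → 3.1931 [wait]  node(7,6) S=130.1386 payoff=0.0000 vs cont=0.0000 → 0.0000 [wait]  node(7,7) S=164.6225 payoff=0.0000 vs cont=0.0000 → 0.0000 [wait]  ⇒ S*(7)=81.3280
t_6: node(6,0) S=35.7231 payoff=61.3469 vs cont=59.7412 → 61.3469 [stop]  node(6,1) S=45.1889 payoff=51.8811 vs cont=50.2754 → 51.8811 [stop]  node(6,2) S=57.1630 payoff=39.9070 vs cont=38.3013 → 39.9070 [stop]  node(6,3) S=72.3100 payoff=24.7600 vs cont=23.1543 → 24.7600 [stop]  node(6,4) S=91.4706 payoff=5.5994 vs cont=8.7921 → 8.7921 [wait]  node(6,5) S=115.7083 payoff=0.0000 vs cont=1.4381 → 1.4381 [wait]  node(6,6) S=146.3685 payoff=0.0000 vs cont=0.0000 → 0.0000 [wait]  ⇒ S*(6)=72.3100
t_5: node(5,0) S=40.1782 payoff=56.8918 vs cont=55.2861 → 56.8918 [stop]  node(5,1) S=50.8246 payoff=46.2454 vs cont=44.6397 → 46.2454 [stop]  node(5,2) S=64.2920 payoff=32.7780 vs cont=31.1723 → 32.7780 [stop]  node(5,3) S=81.3280 payoff=15.7420 vs cont=15.8383 → 15.8383 [wait]  node(5,4) S=102.8781 payoff=0.0000 vs cont=4.7264 → 4.7264 [wait]  node(5,5) S=130.1386 payoff=0.0000 vs cont=0.6477 → 0.6477 [wait]  ⇒ S*(5)=64.2920
t_4: node(4,0) S=45.1889 payoff=51.8811 vs cont=50.2754 → 51.8811 [stop]  node(4,1) S=57.1630 payoff=39.9070 vs cont=38.3013 → 39.9070 [stop]  node(4,2) S=72.3100 payoff=24.7600 vs cont=23.2056 → 24.7600 [stop]  node(4,3) S=91.4706 payoff=5.5994 vs cont=9.6528 → 9.6528 [wait]  node(4,4) S=115.7083 payoff=0.0000 vs cont=2.4740 → 2.4740 [wait]  ⇒ S*(4)=72.3100
t_3: node(3,0) S=50.8246 payoff=46.2454 vs cont=44.6397 → 46.2454 [stop]  node(3,1) S=64.2920 payoff=32.7780 vs cont=31.1723 → 32.7780 [stop]  node(3,2) S=81.3280 payoff=15.7420 vs cont=16.2971 → 16.2971 [wait]  node(3,3) S=102.8781 payoff=0.0000 vs cont=5.6662 → 5.6662 [wait]  ⇒ S*(3)=64.2920
t_2: node(2,0) S=57.1630 payoff=39.9070 vs cont=38.3013 → 39.9070 [stop]  node(2,1) S=72.3100 payoff=24.7600 vs cont=23.4502 → 24.7600 [stop]  node(2,2) S=91.4706 payoff=5.5994 vs cont=10.3604 → 10.3604 [wait]  ⇒ S*(2)=72.3100
t_1: node(1,0) S=64.2920 payoff=32.7780 vs cont=31.1723 → 32.7780 [stop]  node(1,1) S=81.3280 payoff=15.7420 vs cont=16.6743 → 16.6743 [wait]  ⇒ S*(1)=64.2920
t_0: node(0,0) S=72.3100 payoff=24.7600 vs cont=23.6513 → 24.7600 [stop]  ⇒ S*(0)=72.3100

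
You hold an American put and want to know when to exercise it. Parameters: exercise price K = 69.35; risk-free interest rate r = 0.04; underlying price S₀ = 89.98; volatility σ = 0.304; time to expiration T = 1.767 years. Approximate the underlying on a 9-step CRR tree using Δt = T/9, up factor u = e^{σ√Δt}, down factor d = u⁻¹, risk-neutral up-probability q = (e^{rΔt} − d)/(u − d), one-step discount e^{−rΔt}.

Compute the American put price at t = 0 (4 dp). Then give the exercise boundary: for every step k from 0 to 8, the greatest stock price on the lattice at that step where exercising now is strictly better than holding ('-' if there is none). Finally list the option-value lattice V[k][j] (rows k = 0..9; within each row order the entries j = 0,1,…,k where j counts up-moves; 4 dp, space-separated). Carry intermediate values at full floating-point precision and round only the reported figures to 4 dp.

price = 3.8784
boundary = - - - - - 45.8825 40.1002 45.8825 52.4985
tree:
3.8784
5.8914 1.8910
8.7304 3.0952 0.6953
12.5706 4.9603 1.2459 0.1459
17.5060 7.7466 2.2029 0.2915 0.0000
23.4675 11.7159 3.8292 0.5824 0.0000 0.0000
29.2498 17.0154 6.5077 1.1637 0.0000 0.0000 0.0000
34.3033 23.4675 10.7183 2.3250 0.0000 0.0000 0.0000 0.0000
38.7200 29.2498 16.8515 4.6454 0.0000 0.0000 0.0000 0.0000 0.0000
42.5801 34.3033 23.4675 9.2816 0.0000 0.0000 0.0000 0.0000 0.0000 0.0000

Δt=0.19633, u=1.14419, d=0.87398, q=0.49555, disc=e^(-rΔt)=0.99218
k=9 terminal: V=max(K-S,0) → 42.5801 34.3033 23.4675 9.2816 0.0000 0.0000 0.0000 0.0000 0.0000 0.0000
k=8: j=0 S=30.6300 intr=38.7200 cont=38.1775 V=38.7200[EX]; j=1 S=40.1002 intr=29.2498 cont=28.7073 V=29.2498[EX]; j=2 S=52.4985 intr=16.8515 cont=16.3091 V=16.8515[EX]; j=3 S=68.7300 intr=0.6200 cont=4.6454 V=4.6454[hold]; j=4 S=89.9800 intr=0.0000 cont=0.0000 V=0.0000[hold]; j=5 S=117.8001 intr=0.0000 cont=0.0000 V=0.0000[hold]; j=6 S=154.2217 intr=0.0000 cont=0.0000 V=0.0000[hold]; j=7 S=201.9041 intr=0.0000 cont=0.0000 V=0.0000[hold]; j=8 S=264.3291 intr=0.0000 cont=0.0000 V=0.0000[hold]  S*(8)=52.4985
k=7: j=0 S=35.0467 intr=34.3033 cont=33.7608 V=34.3033[EX]; j=1 S=45.8825 intr=23.4675 cont=22.9251 V=23.4675[EX]; j=2 S=60.0684 intr=9.2816 cont=10.7183 V=10.7183[hold]; j=3 S=78.6405 intr=0.0000 cont=2.3250 V=2.3250[hold]; j=4 S=102.9546 intr=0.0000 cont=0.0000 V=0.0000[hold]; j=5 S=134.7863 intr=0.0000 cont=0.0000 V=0.0000[hold]; j=6 S=176.4596 intr=0.0000 cont=0.0000 V=0.0000[hold]; j=7 S=231.0176 intr=0.0000 cont=0.0000 V=0.0000[hold]  S*(7)=45.8825
k=6: j=0 S=40.1002 intr=29.2498 cont=28.7073 V=29.2498[EX]; j=1 S=52.4985 intr=16.8515 cont=17.0154 V=17.0154[hold]; j=2 S=68.7300 intr=0.6200 cont=6.5077 V=6.5077[hold]; j=3 S=89.9800 intr=0.0000 cont=1.1637 V=1.1637[hold]; j=4 S=117.8001 intr=0.0000 cont=0.0000 V=0.0000[hold]; j=5 S=154.2217 intr=0.0000 cont=0.0000 V=0.0000[hold]; j=6 S=201.9041 intr=0.0000 cont=0.0000 V=0.0000[hold]  S*(6)=40.1002
k=5: j=0 S=45.8825 intr=23.4675 cont=23.0056 V=23.4675[EX]; j=1 S=60.0684 intr=9.2816 cont=11.7159 V=11.7159[hold]; j=2 S=78.6405 intr=0.0000 cont=3.8292 V=3.8292[hold]; j=3 S=102.9546 intr=0.0000 cont=0.5824 V=0.5824[hold]; j=4 S=134.7863 intr=0.0000 cont=0.0000 V=0.0000[hold]; j=5 S=176.4596 intr=0.0000 cont=0.0000 V=0.0000[hold]  S*(5)=45.8825
k=4: j=0 S=52.4985 intr=16.8515 cont=17.5060 V=17.5060[hold]; j=1 S=68.7300 intr=0.6200 cont=7.7466 V=7.7466[hold]; j=2 S=89.9800 intr=0.0000 cont=2.2029 V=2.2029[hold]; j=3 S=117.8001 intr=0.0000 cont=0.2915 V=0.2915[hold]; j=4 S=154.2217 intr=0.0000 cont=0.0000 V=0.0000[hold]  S*(4)=-
k=3: j=0 S=60.0684 intr=9.2816 cont=12.5706 V=12.5706[hold]; j=1 S=78.6405 intr=0.0000 cont=4.9603 V=4.9603[hold]; j=2 S=102.9546 intr=0.0000 cont=1.2459 V=1.2459[hold]; j=3 S=134.7863 intr=0.0000 cont=0.1459 V=0.1459[hold]  S*(3)=-
k=2: j=0 S=68.7300 intr=0.6200 cont=8.7304 V=8.7304[hold]; j=1 S=89.9800 intr=0.0000 cont=3.0952 V=3.0952[hold]; j=2 S=117.8001 intr=0.0000 cont=0.6953 V=0.6953[hold]  S*(2)=-
k=1: j=0 S=78.6405 intr=0.0000 cont=5.8914 V=5.8914[hold]; j=1 S=102.9546 intr=0.0000 cont=1.8910 V=1.8910[hold]  S*(1)=-
k=0: j=0 S=89.9800 intr=0.0000 cont=3.8784 V=3.8784[hold]  S*(0)=-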